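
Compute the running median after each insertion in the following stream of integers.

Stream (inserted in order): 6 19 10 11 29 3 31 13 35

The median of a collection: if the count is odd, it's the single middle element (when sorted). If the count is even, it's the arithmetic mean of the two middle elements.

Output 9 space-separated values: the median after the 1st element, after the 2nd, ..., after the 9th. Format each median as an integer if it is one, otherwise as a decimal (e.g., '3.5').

Answer: 6 12.5 10 10.5 11 10.5 11 12 13

Derivation:
Step 1: insert 6 -> lo=[6] (size 1, max 6) hi=[] (size 0) -> median=6
Step 2: insert 19 -> lo=[6] (size 1, max 6) hi=[19] (size 1, min 19) -> median=12.5
Step 3: insert 10 -> lo=[6, 10] (size 2, max 10) hi=[19] (size 1, min 19) -> median=10
Step 4: insert 11 -> lo=[6, 10] (size 2, max 10) hi=[11, 19] (size 2, min 11) -> median=10.5
Step 5: insert 29 -> lo=[6, 10, 11] (size 3, max 11) hi=[19, 29] (size 2, min 19) -> median=11
Step 6: insert 3 -> lo=[3, 6, 10] (size 3, max 10) hi=[11, 19, 29] (size 3, min 11) -> median=10.5
Step 7: insert 31 -> lo=[3, 6, 10, 11] (size 4, max 11) hi=[19, 29, 31] (size 3, min 19) -> median=11
Step 8: insert 13 -> lo=[3, 6, 10, 11] (size 4, max 11) hi=[13, 19, 29, 31] (size 4, min 13) -> median=12
Step 9: insert 35 -> lo=[3, 6, 10, 11, 13] (size 5, max 13) hi=[19, 29, 31, 35] (size 4, min 19) -> median=13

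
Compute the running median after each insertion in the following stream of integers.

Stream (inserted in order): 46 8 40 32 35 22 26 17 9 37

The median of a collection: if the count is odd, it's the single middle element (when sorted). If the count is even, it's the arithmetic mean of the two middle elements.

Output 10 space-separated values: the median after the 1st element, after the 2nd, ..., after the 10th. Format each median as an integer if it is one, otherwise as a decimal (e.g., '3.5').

Step 1: insert 46 -> lo=[46] (size 1, max 46) hi=[] (size 0) -> median=46
Step 2: insert 8 -> lo=[8] (size 1, max 8) hi=[46] (size 1, min 46) -> median=27
Step 3: insert 40 -> lo=[8, 40] (size 2, max 40) hi=[46] (size 1, min 46) -> median=40
Step 4: insert 32 -> lo=[8, 32] (size 2, max 32) hi=[40, 46] (size 2, min 40) -> median=36
Step 5: insert 35 -> lo=[8, 32, 35] (size 3, max 35) hi=[40, 46] (size 2, min 40) -> median=35
Step 6: insert 22 -> lo=[8, 22, 32] (size 3, max 32) hi=[35, 40, 46] (size 3, min 35) -> median=33.5
Step 7: insert 26 -> lo=[8, 22, 26, 32] (size 4, max 32) hi=[35, 40, 46] (size 3, min 35) -> median=32
Step 8: insert 17 -> lo=[8, 17, 22, 26] (size 4, max 26) hi=[32, 35, 40, 46] (size 4, min 32) -> median=29
Step 9: insert 9 -> lo=[8, 9, 17, 22, 26] (size 5, max 26) hi=[32, 35, 40, 46] (size 4, min 32) -> median=26
Step 10: insert 37 -> lo=[8, 9, 17, 22, 26] (size 5, max 26) hi=[32, 35, 37, 40, 46] (size 5, min 32) -> median=29

Answer: 46 27 40 36 35 33.5 32 29 26 29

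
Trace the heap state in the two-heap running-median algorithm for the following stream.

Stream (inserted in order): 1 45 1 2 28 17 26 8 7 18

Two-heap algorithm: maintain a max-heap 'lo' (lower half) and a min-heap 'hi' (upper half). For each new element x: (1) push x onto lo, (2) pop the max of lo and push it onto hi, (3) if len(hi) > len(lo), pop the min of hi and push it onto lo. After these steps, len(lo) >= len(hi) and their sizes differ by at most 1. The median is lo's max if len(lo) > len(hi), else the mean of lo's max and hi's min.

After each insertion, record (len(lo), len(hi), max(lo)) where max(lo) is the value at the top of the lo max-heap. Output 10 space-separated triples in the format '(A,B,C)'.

Answer: (1,0,1) (1,1,1) (2,1,1) (2,2,1) (3,2,2) (3,3,2) (4,3,17) (4,4,8) (5,4,8) (5,5,8)

Derivation:
Step 1: insert 1 -> lo=[1] hi=[] -> (len(lo)=1, len(hi)=0, max(lo)=1)
Step 2: insert 45 -> lo=[1] hi=[45] -> (len(lo)=1, len(hi)=1, max(lo)=1)
Step 3: insert 1 -> lo=[1, 1] hi=[45] -> (len(lo)=2, len(hi)=1, max(lo)=1)
Step 4: insert 2 -> lo=[1, 1] hi=[2, 45] -> (len(lo)=2, len(hi)=2, max(lo)=1)
Step 5: insert 28 -> lo=[1, 1, 2] hi=[28, 45] -> (len(lo)=3, len(hi)=2, max(lo)=2)
Step 6: insert 17 -> lo=[1, 1, 2] hi=[17, 28, 45] -> (len(lo)=3, len(hi)=3, max(lo)=2)
Step 7: insert 26 -> lo=[1, 1, 2, 17] hi=[26, 28, 45] -> (len(lo)=4, len(hi)=3, max(lo)=17)
Step 8: insert 8 -> lo=[1, 1, 2, 8] hi=[17, 26, 28, 45] -> (len(lo)=4, len(hi)=4, max(lo)=8)
Step 9: insert 7 -> lo=[1, 1, 2, 7, 8] hi=[17, 26, 28, 45] -> (len(lo)=5, len(hi)=4, max(lo)=8)
Step 10: insert 18 -> lo=[1, 1, 2, 7, 8] hi=[17, 18, 26, 28, 45] -> (len(lo)=5, len(hi)=5, max(lo)=8)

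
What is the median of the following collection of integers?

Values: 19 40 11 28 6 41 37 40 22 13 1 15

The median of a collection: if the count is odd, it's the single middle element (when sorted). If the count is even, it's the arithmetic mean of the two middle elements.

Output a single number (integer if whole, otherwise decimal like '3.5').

Answer: 20.5

Derivation:
Step 1: insert 19 -> lo=[19] (size 1, max 19) hi=[] (size 0) -> median=19
Step 2: insert 40 -> lo=[19] (size 1, max 19) hi=[40] (size 1, min 40) -> median=29.5
Step 3: insert 11 -> lo=[11, 19] (size 2, max 19) hi=[40] (size 1, min 40) -> median=19
Step 4: insert 28 -> lo=[11, 19] (size 2, max 19) hi=[28, 40] (size 2, min 28) -> median=23.5
Step 5: insert 6 -> lo=[6, 11, 19] (size 3, max 19) hi=[28, 40] (size 2, min 28) -> median=19
Step 6: insert 41 -> lo=[6, 11, 19] (size 3, max 19) hi=[28, 40, 41] (size 3, min 28) -> median=23.5
Step 7: insert 37 -> lo=[6, 11, 19, 28] (size 4, max 28) hi=[37, 40, 41] (size 3, min 37) -> median=28
Step 8: insert 40 -> lo=[6, 11, 19, 28] (size 4, max 28) hi=[37, 40, 40, 41] (size 4, min 37) -> median=32.5
Step 9: insert 22 -> lo=[6, 11, 19, 22, 28] (size 5, max 28) hi=[37, 40, 40, 41] (size 4, min 37) -> median=28
Step 10: insert 13 -> lo=[6, 11, 13, 19, 22] (size 5, max 22) hi=[28, 37, 40, 40, 41] (size 5, min 28) -> median=25
Step 11: insert 1 -> lo=[1, 6, 11, 13, 19, 22] (size 6, max 22) hi=[28, 37, 40, 40, 41] (size 5, min 28) -> median=22
Step 12: insert 15 -> lo=[1, 6, 11, 13, 15, 19] (size 6, max 19) hi=[22, 28, 37, 40, 40, 41] (size 6, min 22) -> median=20.5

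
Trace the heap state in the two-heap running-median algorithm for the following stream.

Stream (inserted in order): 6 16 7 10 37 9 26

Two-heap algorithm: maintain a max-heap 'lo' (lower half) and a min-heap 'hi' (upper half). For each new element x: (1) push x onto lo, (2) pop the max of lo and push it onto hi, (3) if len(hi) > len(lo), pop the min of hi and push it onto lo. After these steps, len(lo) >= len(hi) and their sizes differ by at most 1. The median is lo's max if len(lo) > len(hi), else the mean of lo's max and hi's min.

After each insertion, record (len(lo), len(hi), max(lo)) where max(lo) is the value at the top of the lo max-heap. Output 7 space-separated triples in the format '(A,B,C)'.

Step 1: insert 6 -> lo=[6] hi=[] -> (len(lo)=1, len(hi)=0, max(lo)=6)
Step 2: insert 16 -> lo=[6] hi=[16] -> (len(lo)=1, len(hi)=1, max(lo)=6)
Step 3: insert 7 -> lo=[6, 7] hi=[16] -> (len(lo)=2, len(hi)=1, max(lo)=7)
Step 4: insert 10 -> lo=[6, 7] hi=[10, 16] -> (len(lo)=2, len(hi)=2, max(lo)=7)
Step 5: insert 37 -> lo=[6, 7, 10] hi=[16, 37] -> (len(lo)=3, len(hi)=2, max(lo)=10)
Step 6: insert 9 -> lo=[6, 7, 9] hi=[10, 16, 37] -> (len(lo)=3, len(hi)=3, max(lo)=9)
Step 7: insert 26 -> lo=[6, 7, 9, 10] hi=[16, 26, 37] -> (len(lo)=4, len(hi)=3, max(lo)=10)

Answer: (1,0,6) (1,1,6) (2,1,7) (2,2,7) (3,2,10) (3,3,9) (4,3,10)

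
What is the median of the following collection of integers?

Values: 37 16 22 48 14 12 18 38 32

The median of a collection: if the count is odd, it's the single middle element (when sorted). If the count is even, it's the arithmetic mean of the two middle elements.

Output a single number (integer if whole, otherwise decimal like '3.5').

Answer: 22

Derivation:
Step 1: insert 37 -> lo=[37] (size 1, max 37) hi=[] (size 0) -> median=37
Step 2: insert 16 -> lo=[16] (size 1, max 16) hi=[37] (size 1, min 37) -> median=26.5
Step 3: insert 22 -> lo=[16, 22] (size 2, max 22) hi=[37] (size 1, min 37) -> median=22
Step 4: insert 48 -> lo=[16, 22] (size 2, max 22) hi=[37, 48] (size 2, min 37) -> median=29.5
Step 5: insert 14 -> lo=[14, 16, 22] (size 3, max 22) hi=[37, 48] (size 2, min 37) -> median=22
Step 6: insert 12 -> lo=[12, 14, 16] (size 3, max 16) hi=[22, 37, 48] (size 3, min 22) -> median=19
Step 7: insert 18 -> lo=[12, 14, 16, 18] (size 4, max 18) hi=[22, 37, 48] (size 3, min 22) -> median=18
Step 8: insert 38 -> lo=[12, 14, 16, 18] (size 4, max 18) hi=[22, 37, 38, 48] (size 4, min 22) -> median=20
Step 9: insert 32 -> lo=[12, 14, 16, 18, 22] (size 5, max 22) hi=[32, 37, 38, 48] (size 4, min 32) -> median=22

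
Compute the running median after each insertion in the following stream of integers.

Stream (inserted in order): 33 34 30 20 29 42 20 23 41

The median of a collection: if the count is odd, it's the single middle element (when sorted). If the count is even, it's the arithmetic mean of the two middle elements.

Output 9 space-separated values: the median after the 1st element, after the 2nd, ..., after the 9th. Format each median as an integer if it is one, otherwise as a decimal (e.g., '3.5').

Step 1: insert 33 -> lo=[33] (size 1, max 33) hi=[] (size 0) -> median=33
Step 2: insert 34 -> lo=[33] (size 1, max 33) hi=[34] (size 1, min 34) -> median=33.5
Step 3: insert 30 -> lo=[30, 33] (size 2, max 33) hi=[34] (size 1, min 34) -> median=33
Step 4: insert 20 -> lo=[20, 30] (size 2, max 30) hi=[33, 34] (size 2, min 33) -> median=31.5
Step 5: insert 29 -> lo=[20, 29, 30] (size 3, max 30) hi=[33, 34] (size 2, min 33) -> median=30
Step 6: insert 42 -> lo=[20, 29, 30] (size 3, max 30) hi=[33, 34, 42] (size 3, min 33) -> median=31.5
Step 7: insert 20 -> lo=[20, 20, 29, 30] (size 4, max 30) hi=[33, 34, 42] (size 3, min 33) -> median=30
Step 8: insert 23 -> lo=[20, 20, 23, 29] (size 4, max 29) hi=[30, 33, 34, 42] (size 4, min 30) -> median=29.5
Step 9: insert 41 -> lo=[20, 20, 23, 29, 30] (size 5, max 30) hi=[33, 34, 41, 42] (size 4, min 33) -> median=30

Answer: 33 33.5 33 31.5 30 31.5 30 29.5 30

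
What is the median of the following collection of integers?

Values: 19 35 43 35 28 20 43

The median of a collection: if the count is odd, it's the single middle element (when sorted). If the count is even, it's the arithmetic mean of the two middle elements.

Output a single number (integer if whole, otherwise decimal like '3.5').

Step 1: insert 19 -> lo=[19] (size 1, max 19) hi=[] (size 0) -> median=19
Step 2: insert 35 -> lo=[19] (size 1, max 19) hi=[35] (size 1, min 35) -> median=27
Step 3: insert 43 -> lo=[19, 35] (size 2, max 35) hi=[43] (size 1, min 43) -> median=35
Step 4: insert 35 -> lo=[19, 35] (size 2, max 35) hi=[35, 43] (size 2, min 35) -> median=35
Step 5: insert 28 -> lo=[19, 28, 35] (size 3, max 35) hi=[35, 43] (size 2, min 35) -> median=35
Step 6: insert 20 -> lo=[19, 20, 28] (size 3, max 28) hi=[35, 35, 43] (size 3, min 35) -> median=31.5
Step 7: insert 43 -> lo=[19, 20, 28, 35] (size 4, max 35) hi=[35, 43, 43] (size 3, min 35) -> median=35

Answer: 35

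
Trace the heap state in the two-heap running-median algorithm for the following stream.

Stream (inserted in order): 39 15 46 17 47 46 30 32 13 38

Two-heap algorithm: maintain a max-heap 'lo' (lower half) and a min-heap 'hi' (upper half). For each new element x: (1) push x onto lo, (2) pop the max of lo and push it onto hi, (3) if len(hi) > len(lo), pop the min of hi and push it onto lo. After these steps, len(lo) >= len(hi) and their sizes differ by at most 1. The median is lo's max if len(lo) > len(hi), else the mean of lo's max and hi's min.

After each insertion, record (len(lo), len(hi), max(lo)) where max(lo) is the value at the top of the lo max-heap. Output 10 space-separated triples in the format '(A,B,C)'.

Answer: (1,0,39) (1,1,15) (2,1,39) (2,2,17) (3,2,39) (3,3,39) (4,3,39) (4,4,32) (5,4,32) (5,5,32)

Derivation:
Step 1: insert 39 -> lo=[39] hi=[] -> (len(lo)=1, len(hi)=0, max(lo)=39)
Step 2: insert 15 -> lo=[15] hi=[39] -> (len(lo)=1, len(hi)=1, max(lo)=15)
Step 3: insert 46 -> lo=[15, 39] hi=[46] -> (len(lo)=2, len(hi)=1, max(lo)=39)
Step 4: insert 17 -> lo=[15, 17] hi=[39, 46] -> (len(lo)=2, len(hi)=2, max(lo)=17)
Step 5: insert 47 -> lo=[15, 17, 39] hi=[46, 47] -> (len(lo)=3, len(hi)=2, max(lo)=39)
Step 6: insert 46 -> lo=[15, 17, 39] hi=[46, 46, 47] -> (len(lo)=3, len(hi)=3, max(lo)=39)
Step 7: insert 30 -> lo=[15, 17, 30, 39] hi=[46, 46, 47] -> (len(lo)=4, len(hi)=3, max(lo)=39)
Step 8: insert 32 -> lo=[15, 17, 30, 32] hi=[39, 46, 46, 47] -> (len(lo)=4, len(hi)=4, max(lo)=32)
Step 9: insert 13 -> lo=[13, 15, 17, 30, 32] hi=[39, 46, 46, 47] -> (len(lo)=5, len(hi)=4, max(lo)=32)
Step 10: insert 38 -> lo=[13, 15, 17, 30, 32] hi=[38, 39, 46, 46, 47] -> (len(lo)=5, len(hi)=5, max(lo)=32)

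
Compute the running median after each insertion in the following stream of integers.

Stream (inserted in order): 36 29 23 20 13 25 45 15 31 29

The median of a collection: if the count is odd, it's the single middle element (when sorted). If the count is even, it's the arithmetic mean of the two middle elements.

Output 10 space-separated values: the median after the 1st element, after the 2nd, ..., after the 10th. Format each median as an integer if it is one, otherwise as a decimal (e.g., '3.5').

Answer: 36 32.5 29 26 23 24 25 24 25 27

Derivation:
Step 1: insert 36 -> lo=[36] (size 1, max 36) hi=[] (size 0) -> median=36
Step 2: insert 29 -> lo=[29] (size 1, max 29) hi=[36] (size 1, min 36) -> median=32.5
Step 3: insert 23 -> lo=[23, 29] (size 2, max 29) hi=[36] (size 1, min 36) -> median=29
Step 4: insert 20 -> lo=[20, 23] (size 2, max 23) hi=[29, 36] (size 2, min 29) -> median=26
Step 5: insert 13 -> lo=[13, 20, 23] (size 3, max 23) hi=[29, 36] (size 2, min 29) -> median=23
Step 6: insert 25 -> lo=[13, 20, 23] (size 3, max 23) hi=[25, 29, 36] (size 3, min 25) -> median=24
Step 7: insert 45 -> lo=[13, 20, 23, 25] (size 4, max 25) hi=[29, 36, 45] (size 3, min 29) -> median=25
Step 8: insert 15 -> lo=[13, 15, 20, 23] (size 4, max 23) hi=[25, 29, 36, 45] (size 4, min 25) -> median=24
Step 9: insert 31 -> lo=[13, 15, 20, 23, 25] (size 5, max 25) hi=[29, 31, 36, 45] (size 4, min 29) -> median=25
Step 10: insert 29 -> lo=[13, 15, 20, 23, 25] (size 5, max 25) hi=[29, 29, 31, 36, 45] (size 5, min 29) -> median=27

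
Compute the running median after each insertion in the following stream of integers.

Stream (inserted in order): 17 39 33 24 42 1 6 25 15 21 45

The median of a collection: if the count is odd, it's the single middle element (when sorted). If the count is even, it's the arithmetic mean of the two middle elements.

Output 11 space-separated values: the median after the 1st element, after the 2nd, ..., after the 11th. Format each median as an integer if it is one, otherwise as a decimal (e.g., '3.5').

Answer: 17 28 33 28.5 33 28.5 24 24.5 24 22.5 24

Derivation:
Step 1: insert 17 -> lo=[17] (size 1, max 17) hi=[] (size 0) -> median=17
Step 2: insert 39 -> lo=[17] (size 1, max 17) hi=[39] (size 1, min 39) -> median=28
Step 3: insert 33 -> lo=[17, 33] (size 2, max 33) hi=[39] (size 1, min 39) -> median=33
Step 4: insert 24 -> lo=[17, 24] (size 2, max 24) hi=[33, 39] (size 2, min 33) -> median=28.5
Step 5: insert 42 -> lo=[17, 24, 33] (size 3, max 33) hi=[39, 42] (size 2, min 39) -> median=33
Step 6: insert 1 -> lo=[1, 17, 24] (size 3, max 24) hi=[33, 39, 42] (size 3, min 33) -> median=28.5
Step 7: insert 6 -> lo=[1, 6, 17, 24] (size 4, max 24) hi=[33, 39, 42] (size 3, min 33) -> median=24
Step 8: insert 25 -> lo=[1, 6, 17, 24] (size 4, max 24) hi=[25, 33, 39, 42] (size 4, min 25) -> median=24.5
Step 9: insert 15 -> lo=[1, 6, 15, 17, 24] (size 5, max 24) hi=[25, 33, 39, 42] (size 4, min 25) -> median=24
Step 10: insert 21 -> lo=[1, 6, 15, 17, 21] (size 5, max 21) hi=[24, 25, 33, 39, 42] (size 5, min 24) -> median=22.5
Step 11: insert 45 -> lo=[1, 6, 15, 17, 21, 24] (size 6, max 24) hi=[25, 33, 39, 42, 45] (size 5, min 25) -> median=24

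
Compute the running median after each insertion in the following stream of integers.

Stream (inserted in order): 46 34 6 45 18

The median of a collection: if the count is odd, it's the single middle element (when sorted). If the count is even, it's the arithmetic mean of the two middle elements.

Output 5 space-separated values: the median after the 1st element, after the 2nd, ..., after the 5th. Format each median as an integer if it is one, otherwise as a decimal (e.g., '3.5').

Step 1: insert 46 -> lo=[46] (size 1, max 46) hi=[] (size 0) -> median=46
Step 2: insert 34 -> lo=[34] (size 1, max 34) hi=[46] (size 1, min 46) -> median=40
Step 3: insert 6 -> lo=[6, 34] (size 2, max 34) hi=[46] (size 1, min 46) -> median=34
Step 4: insert 45 -> lo=[6, 34] (size 2, max 34) hi=[45, 46] (size 2, min 45) -> median=39.5
Step 5: insert 18 -> lo=[6, 18, 34] (size 3, max 34) hi=[45, 46] (size 2, min 45) -> median=34

Answer: 46 40 34 39.5 34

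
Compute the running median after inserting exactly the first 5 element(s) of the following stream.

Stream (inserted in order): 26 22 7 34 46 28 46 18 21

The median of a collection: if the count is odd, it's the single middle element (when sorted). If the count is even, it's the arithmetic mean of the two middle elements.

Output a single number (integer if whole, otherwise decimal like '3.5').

Step 1: insert 26 -> lo=[26] (size 1, max 26) hi=[] (size 0) -> median=26
Step 2: insert 22 -> lo=[22] (size 1, max 22) hi=[26] (size 1, min 26) -> median=24
Step 3: insert 7 -> lo=[7, 22] (size 2, max 22) hi=[26] (size 1, min 26) -> median=22
Step 4: insert 34 -> lo=[7, 22] (size 2, max 22) hi=[26, 34] (size 2, min 26) -> median=24
Step 5: insert 46 -> lo=[7, 22, 26] (size 3, max 26) hi=[34, 46] (size 2, min 34) -> median=26

Answer: 26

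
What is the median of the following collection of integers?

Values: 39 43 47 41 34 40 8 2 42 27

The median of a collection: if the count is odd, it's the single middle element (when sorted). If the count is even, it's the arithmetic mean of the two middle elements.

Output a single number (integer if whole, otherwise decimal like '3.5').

Answer: 39.5

Derivation:
Step 1: insert 39 -> lo=[39] (size 1, max 39) hi=[] (size 0) -> median=39
Step 2: insert 43 -> lo=[39] (size 1, max 39) hi=[43] (size 1, min 43) -> median=41
Step 3: insert 47 -> lo=[39, 43] (size 2, max 43) hi=[47] (size 1, min 47) -> median=43
Step 4: insert 41 -> lo=[39, 41] (size 2, max 41) hi=[43, 47] (size 2, min 43) -> median=42
Step 5: insert 34 -> lo=[34, 39, 41] (size 3, max 41) hi=[43, 47] (size 2, min 43) -> median=41
Step 6: insert 40 -> lo=[34, 39, 40] (size 3, max 40) hi=[41, 43, 47] (size 3, min 41) -> median=40.5
Step 7: insert 8 -> lo=[8, 34, 39, 40] (size 4, max 40) hi=[41, 43, 47] (size 3, min 41) -> median=40
Step 8: insert 2 -> lo=[2, 8, 34, 39] (size 4, max 39) hi=[40, 41, 43, 47] (size 4, min 40) -> median=39.5
Step 9: insert 42 -> lo=[2, 8, 34, 39, 40] (size 5, max 40) hi=[41, 42, 43, 47] (size 4, min 41) -> median=40
Step 10: insert 27 -> lo=[2, 8, 27, 34, 39] (size 5, max 39) hi=[40, 41, 42, 43, 47] (size 5, min 40) -> median=39.5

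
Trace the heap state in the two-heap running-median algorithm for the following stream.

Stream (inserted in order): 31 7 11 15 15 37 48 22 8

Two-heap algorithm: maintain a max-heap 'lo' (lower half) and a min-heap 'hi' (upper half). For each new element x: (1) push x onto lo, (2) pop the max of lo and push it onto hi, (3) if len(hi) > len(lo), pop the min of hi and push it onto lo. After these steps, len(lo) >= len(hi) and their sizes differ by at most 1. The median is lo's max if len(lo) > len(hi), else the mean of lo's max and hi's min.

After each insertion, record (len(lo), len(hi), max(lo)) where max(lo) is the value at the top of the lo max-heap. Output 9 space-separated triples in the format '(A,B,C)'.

Answer: (1,0,31) (1,1,7) (2,1,11) (2,2,11) (3,2,15) (3,3,15) (4,3,15) (4,4,15) (5,4,15)

Derivation:
Step 1: insert 31 -> lo=[31] hi=[] -> (len(lo)=1, len(hi)=0, max(lo)=31)
Step 2: insert 7 -> lo=[7] hi=[31] -> (len(lo)=1, len(hi)=1, max(lo)=7)
Step 3: insert 11 -> lo=[7, 11] hi=[31] -> (len(lo)=2, len(hi)=1, max(lo)=11)
Step 4: insert 15 -> lo=[7, 11] hi=[15, 31] -> (len(lo)=2, len(hi)=2, max(lo)=11)
Step 5: insert 15 -> lo=[7, 11, 15] hi=[15, 31] -> (len(lo)=3, len(hi)=2, max(lo)=15)
Step 6: insert 37 -> lo=[7, 11, 15] hi=[15, 31, 37] -> (len(lo)=3, len(hi)=3, max(lo)=15)
Step 7: insert 48 -> lo=[7, 11, 15, 15] hi=[31, 37, 48] -> (len(lo)=4, len(hi)=3, max(lo)=15)
Step 8: insert 22 -> lo=[7, 11, 15, 15] hi=[22, 31, 37, 48] -> (len(lo)=4, len(hi)=4, max(lo)=15)
Step 9: insert 8 -> lo=[7, 8, 11, 15, 15] hi=[22, 31, 37, 48] -> (len(lo)=5, len(hi)=4, max(lo)=15)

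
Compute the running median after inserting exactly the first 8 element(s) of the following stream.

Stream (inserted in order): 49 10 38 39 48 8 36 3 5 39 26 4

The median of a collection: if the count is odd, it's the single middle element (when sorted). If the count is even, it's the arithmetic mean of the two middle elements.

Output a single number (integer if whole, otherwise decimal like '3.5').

Step 1: insert 49 -> lo=[49] (size 1, max 49) hi=[] (size 0) -> median=49
Step 2: insert 10 -> lo=[10] (size 1, max 10) hi=[49] (size 1, min 49) -> median=29.5
Step 3: insert 38 -> lo=[10, 38] (size 2, max 38) hi=[49] (size 1, min 49) -> median=38
Step 4: insert 39 -> lo=[10, 38] (size 2, max 38) hi=[39, 49] (size 2, min 39) -> median=38.5
Step 5: insert 48 -> lo=[10, 38, 39] (size 3, max 39) hi=[48, 49] (size 2, min 48) -> median=39
Step 6: insert 8 -> lo=[8, 10, 38] (size 3, max 38) hi=[39, 48, 49] (size 3, min 39) -> median=38.5
Step 7: insert 36 -> lo=[8, 10, 36, 38] (size 4, max 38) hi=[39, 48, 49] (size 3, min 39) -> median=38
Step 8: insert 3 -> lo=[3, 8, 10, 36] (size 4, max 36) hi=[38, 39, 48, 49] (size 4, min 38) -> median=37

Answer: 37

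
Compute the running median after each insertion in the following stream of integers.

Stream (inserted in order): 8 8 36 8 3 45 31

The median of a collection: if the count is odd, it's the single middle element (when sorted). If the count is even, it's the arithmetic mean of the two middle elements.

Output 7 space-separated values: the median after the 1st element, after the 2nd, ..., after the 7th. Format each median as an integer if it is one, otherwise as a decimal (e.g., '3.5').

Answer: 8 8 8 8 8 8 8

Derivation:
Step 1: insert 8 -> lo=[8] (size 1, max 8) hi=[] (size 0) -> median=8
Step 2: insert 8 -> lo=[8] (size 1, max 8) hi=[8] (size 1, min 8) -> median=8
Step 3: insert 36 -> lo=[8, 8] (size 2, max 8) hi=[36] (size 1, min 36) -> median=8
Step 4: insert 8 -> lo=[8, 8] (size 2, max 8) hi=[8, 36] (size 2, min 8) -> median=8
Step 5: insert 3 -> lo=[3, 8, 8] (size 3, max 8) hi=[8, 36] (size 2, min 8) -> median=8
Step 6: insert 45 -> lo=[3, 8, 8] (size 3, max 8) hi=[8, 36, 45] (size 3, min 8) -> median=8
Step 7: insert 31 -> lo=[3, 8, 8, 8] (size 4, max 8) hi=[31, 36, 45] (size 3, min 31) -> median=8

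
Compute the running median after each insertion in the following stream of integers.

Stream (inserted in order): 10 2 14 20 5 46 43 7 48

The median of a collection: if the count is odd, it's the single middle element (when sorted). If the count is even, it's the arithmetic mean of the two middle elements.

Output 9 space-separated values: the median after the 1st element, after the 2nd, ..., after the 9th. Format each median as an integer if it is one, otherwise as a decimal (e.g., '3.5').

Step 1: insert 10 -> lo=[10] (size 1, max 10) hi=[] (size 0) -> median=10
Step 2: insert 2 -> lo=[2] (size 1, max 2) hi=[10] (size 1, min 10) -> median=6
Step 3: insert 14 -> lo=[2, 10] (size 2, max 10) hi=[14] (size 1, min 14) -> median=10
Step 4: insert 20 -> lo=[2, 10] (size 2, max 10) hi=[14, 20] (size 2, min 14) -> median=12
Step 5: insert 5 -> lo=[2, 5, 10] (size 3, max 10) hi=[14, 20] (size 2, min 14) -> median=10
Step 6: insert 46 -> lo=[2, 5, 10] (size 3, max 10) hi=[14, 20, 46] (size 3, min 14) -> median=12
Step 7: insert 43 -> lo=[2, 5, 10, 14] (size 4, max 14) hi=[20, 43, 46] (size 3, min 20) -> median=14
Step 8: insert 7 -> lo=[2, 5, 7, 10] (size 4, max 10) hi=[14, 20, 43, 46] (size 4, min 14) -> median=12
Step 9: insert 48 -> lo=[2, 5, 7, 10, 14] (size 5, max 14) hi=[20, 43, 46, 48] (size 4, min 20) -> median=14

Answer: 10 6 10 12 10 12 14 12 14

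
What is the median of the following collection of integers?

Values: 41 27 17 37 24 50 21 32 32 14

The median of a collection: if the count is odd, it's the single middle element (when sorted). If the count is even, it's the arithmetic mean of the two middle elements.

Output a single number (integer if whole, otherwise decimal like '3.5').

Step 1: insert 41 -> lo=[41] (size 1, max 41) hi=[] (size 0) -> median=41
Step 2: insert 27 -> lo=[27] (size 1, max 27) hi=[41] (size 1, min 41) -> median=34
Step 3: insert 17 -> lo=[17, 27] (size 2, max 27) hi=[41] (size 1, min 41) -> median=27
Step 4: insert 37 -> lo=[17, 27] (size 2, max 27) hi=[37, 41] (size 2, min 37) -> median=32
Step 5: insert 24 -> lo=[17, 24, 27] (size 3, max 27) hi=[37, 41] (size 2, min 37) -> median=27
Step 6: insert 50 -> lo=[17, 24, 27] (size 3, max 27) hi=[37, 41, 50] (size 3, min 37) -> median=32
Step 7: insert 21 -> lo=[17, 21, 24, 27] (size 4, max 27) hi=[37, 41, 50] (size 3, min 37) -> median=27
Step 8: insert 32 -> lo=[17, 21, 24, 27] (size 4, max 27) hi=[32, 37, 41, 50] (size 4, min 32) -> median=29.5
Step 9: insert 32 -> lo=[17, 21, 24, 27, 32] (size 5, max 32) hi=[32, 37, 41, 50] (size 4, min 32) -> median=32
Step 10: insert 14 -> lo=[14, 17, 21, 24, 27] (size 5, max 27) hi=[32, 32, 37, 41, 50] (size 5, min 32) -> median=29.5

Answer: 29.5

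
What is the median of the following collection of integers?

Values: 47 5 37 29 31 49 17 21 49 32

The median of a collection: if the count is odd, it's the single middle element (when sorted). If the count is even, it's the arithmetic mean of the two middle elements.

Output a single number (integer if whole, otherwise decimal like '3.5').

Answer: 31.5

Derivation:
Step 1: insert 47 -> lo=[47] (size 1, max 47) hi=[] (size 0) -> median=47
Step 2: insert 5 -> lo=[5] (size 1, max 5) hi=[47] (size 1, min 47) -> median=26
Step 3: insert 37 -> lo=[5, 37] (size 2, max 37) hi=[47] (size 1, min 47) -> median=37
Step 4: insert 29 -> lo=[5, 29] (size 2, max 29) hi=[37, 47] (size 2, min 37) -> median=33
Step 5: insert 31 -> lo=[5, 29, 31] (size 3, max 31) hi=[37, 47] (size 2, min 37) -> median=31
Step 6: insert 49 -> lo=[5, 29, 31] (size 3, max 31) hi=[37, 47, 49] (size 3, min 37) -> median=34
Step 7: insert 17 -> lo=[5, 17, 29, 31] (size 4, max 31) hi=[37, 47, 49] (size 3, min 37) -> median=31
Step 8: insert 21 -> lo=[5, 17, 21, 29] (size 4, max 29) hi=[31, 37, 47, 49] (size 4, min 31) -> median=30
Step 9: insert 49 -> lo=[5, 17, 21, 29, 31] (size 5, max 31) hi=[37, 47, 49, 49] (size 4, min 37) -> median=31
Step 10: insert 32 -> lo=[5, 17, 21, 29, 31] (size 5, max 31) hi=[32, 37, 47, 49, 49] (size 5, min 32) -> median=31.5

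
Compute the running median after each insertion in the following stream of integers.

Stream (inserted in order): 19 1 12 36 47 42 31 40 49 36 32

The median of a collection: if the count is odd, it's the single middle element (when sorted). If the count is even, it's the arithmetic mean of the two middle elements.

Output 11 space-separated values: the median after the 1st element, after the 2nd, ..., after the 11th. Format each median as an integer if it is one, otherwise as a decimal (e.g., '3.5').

Answer: 19 10 12 15.5 19 27.5 31 33.5 36 36 36

Derivation:
Step 1: insert 19 -> lo=[19] (size 1, max 19) hi=[] (size 0) -> median=19
Step 2: insert 1 -> lo=[1] (size 1, max 1) hi=[19] (size 1, min 19) -> median=10
Step 3: insert 12 -> lo=[1, 12] (size 2, max 12) hi=[19] (size 1, min 19) -> median=12
Step 4: insert 36 -> lo=[1, 12] (size 2, max 12) hi=[19, 36] (size 2, min 19) -> median=15.5
Step 5: insert 47 -> lo=[1, 12, 19] (size 3, max 19) hi=[36, 47] (size 2, min 36) -> median=19
Step 6: insert 42 -> lo=[1, 12, 19] (size 3, max 19) hi=[36, 42, 47] (size 3, min 36) -> median=27.5
Step 7: insert 31 -> lo=[1, 12, 19, 31] (size 4, max 31) hi=[36, 42, 47] (size 3, min 36) -> median=31
Step 8: insert 40 -> lo=[1, 12, 19, 31] (size 4, max 31) hi=[36, 40, 42, 47] (size 4, min 36) -> median=33.5
Step 9: insert 49 -> lo=[1, 12, 19, 31, 36] (size 5, max 36) hi=[40, 42, 47, 49] (size 4, min 40) -> median=36
Step 10: insert 36 -> lo=[1, 12, 19, 31, 36] (size 5, max 36) hi=[36, 40, 42, 47, 49] (size 5, min 36) -> median=36
Step 11: insert 32 -> lo=[1, 12, 19, 31, 32, 36] (size 6, max 36) hi=[36, 40, 42, 47, 49] (size 5, min 36) -> median=36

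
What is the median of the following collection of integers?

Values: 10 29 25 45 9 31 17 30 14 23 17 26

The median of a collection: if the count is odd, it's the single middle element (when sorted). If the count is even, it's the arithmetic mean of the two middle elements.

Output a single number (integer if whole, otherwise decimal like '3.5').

Answer: 24

Derivation:
Step 1: insert 10 -> lo=[10] (size 1, max 10) hi=[] (size 0) -> median=10
Step 2: insert 29 -> lo=[10] (size 1, max 10) hi=[29] (size 1, min 29) -> median=19.5
Step 3: insert 25 -> lo=[10, 25] (size 2, max 25) hi=[29] (size 1, min 29) -> median=25
Step 4: insert 45 -> lo=[10, 25] (size 2, max 25) hi=[29, 45] (size 2, min 29) -> median=27
Step 5: insert 9 -> lo=[9, 10, 25] (size 3, max 25) hi=[29, 45] (size 2, min 29) -> median=25
Step 6: insert 31 -> lo=[9, 10, 25] (size 3, max 25) hi=[29, 31, 45] (size 3, min 29) -> median=27
Step 7: insert 17 -> lo=[9, 10, 17, 25] (size 4, max 25) hi=[29, 31, 45] (size 3, min 29) -> median=25
Step 8: insert 30 -> lo=[9, 10, 17, 25] (size 4, max 25) hi=[29, 30, 31, 45] (size 4, min 29) -> median=27
Step 9: insert 14 -> lo=[9, 10, 14, 17, 25] (size 5, max 25) hi=[29, 30, 31, 45] (size 4, min 29) -> median=25
Step 10: insert 23 -> lo=[9, 10, 14, 17, 23] (size 5, max 23) hi=[25, 29, 30, 31, 45] (size 5, min 25) -> median=24
Step 11: insert 17 -> lo=[9, 10, 14, 17, 17, 23] (size 6, max 23) hi=[25, 29, 30, 31, 45] (size 5, min 25) -> median=23
Step 12: insert 26 -> lo=[9, 10, 14, 17, 17, 23] (size 6, max 23) hi=[25, 26, 29, 30, 31, 45] (size 6, min 25) -> median=24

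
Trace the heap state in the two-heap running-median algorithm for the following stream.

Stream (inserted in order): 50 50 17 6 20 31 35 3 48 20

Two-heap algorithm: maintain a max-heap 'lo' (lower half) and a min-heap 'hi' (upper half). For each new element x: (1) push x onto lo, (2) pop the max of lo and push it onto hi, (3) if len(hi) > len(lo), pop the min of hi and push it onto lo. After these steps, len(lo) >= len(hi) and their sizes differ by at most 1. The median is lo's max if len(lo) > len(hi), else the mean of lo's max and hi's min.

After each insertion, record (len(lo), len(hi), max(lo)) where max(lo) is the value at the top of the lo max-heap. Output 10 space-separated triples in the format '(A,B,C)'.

Answer: (1,0,50) (1,1,50) (2,1,50) (2,2,17) (3,2,20) (3,3,20) (4,3,31) (4,4,20) (5,4,31) (5,5,20)

Derivation:
Step 1: insert 50 -> lo=[50] hi=[] -> (len(lo)=1, len(hi)=0, max(lo)=50)
Step 2: insert 50 -> lo=[50] hi=[50] -> (len(lo)=1, len(hi)=1, max(lo)=50)
Step 3: insert 17 -> lo=[17, 50] hi=[50] -> (len(lo)=2, len(hi)=1, max(lo)=50)
Step 4: insert 6 -> lo=[6, 17] hi=[50, 50] -> (len(lo)=2, len(hi)=2, max(lo)=17)
Step 5: insert 20 -> lo=[6, 17, 20] hi=[50, 50] -> (len(lo)=3, len(hi)=2, max(lo)=20)
Step 6: insert 31 -> lo=[6, 17, 20] hi=[31, 50, 50] -> (len(lo)=3, len(hi)=3, max(lo)=20)
Step 7: insert 35 -> lo=[6, 17, 20, 31] hi=[35, 50, 50] -> (len(lo)=4, len(hi)=3, max(lo)=31)
Step 8: insert 3 -> lo=[3, 6, 17, 20] hi=[31, 35, 50, 50] -> (len(lo)=4, len(hi)=4, max(lo)=20)
Step 9: insert 48 -> lo=[3, 6, 17, 20, 31] hi=[35, 48, 50, 50] -> (len(lo)=5, len(hi)=4, max(lo)=31)
Step 10: insert 20 -> lo=[3, 6, 17, 20, 20] hi=[31, 35, 48, 50, 50] -> (len(lo)=5, len(hi)=5, max(lo)=20)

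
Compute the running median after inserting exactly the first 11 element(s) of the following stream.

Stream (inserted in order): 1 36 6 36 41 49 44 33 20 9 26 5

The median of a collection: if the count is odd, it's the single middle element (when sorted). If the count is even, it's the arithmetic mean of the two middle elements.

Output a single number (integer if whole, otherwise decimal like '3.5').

Step 1: insert 1 -> lo=[1] (size 1, max 1) hi=[] (size 0) -> median=1
Step 2: insert 36 -> lo=[1] (size 1, max 1) hi=[36] (size 1, min 36) -> median=18.5
Step 3: insert 6 -> lo=[1, 6] (size 2, max 6) hi=[36] (size 1, min 36) -> median=6
Step 4: insert 36 -> lo=[1, 6] (size 2, max 6) hi=[36, 36] (size 2, min 36) -> median=21
Step 5: insert 41 -> lo=[1, 6, 36] (size 3, max 36) hi=[36, 41] (size 2, min 36) -> median=36
Step 6: insert 49 -> lo=[1, 6, 36] (size 3, max 36) hi=[36, 41, 49] (size 3, min 36) -> median=36
Step 7: insert 44 -> lo=[1, 6, 36, 36] (size 4, max 36) hi=[41, 44, 49] (size 3, min 41) -> median=36
Step 8: insert 33 -> lo=[1, 6, 33, 36] (size 4, max 36) hi=[36, 41, 44, 49] (size 4, min 36) -> median=36
Step 9: insert 20 -> lo=[1, 6, 20, 33, 36] (size 5, max 36) hi=[36, 41, 44, 49] (size 4, min 36) -> median=36
Step 10: insert 9 -> lo=[1, 6, 9, 20, 33] (size 5, max 33) hi=[36, 36, 41, 44, 49] (size 5, min 36) -> median=34.5
Step 11: insert 26 -> lo=[1, 6, 9, 20, 26, 33] (size 6, max 33) hi=[36, 36, 41, 44, 49] (size 5, min 36) -> median=33

Answer: 33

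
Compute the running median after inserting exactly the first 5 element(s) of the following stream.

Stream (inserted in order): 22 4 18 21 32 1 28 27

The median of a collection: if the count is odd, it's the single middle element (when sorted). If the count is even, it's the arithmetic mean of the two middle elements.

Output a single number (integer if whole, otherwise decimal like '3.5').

Step 1: insert 22 -> lo=[22] (size 1, max 22) hi=[] (size 0) -> median=22
Step 2: insert 4 -> lo=[4] (size 1, max 4) hi=[22] (size 1, min 22) -> median=13
Step 3: insert 18 -> lo=[4, 18] (size 2, max 18) hi=[22] (size 1, min 22) -> median=18
Step 4: insert 21 -> lo=[4, 18] (size 2, max 18) hi=[21, 22] (size 2, min 21) -> median=19.5
Step 5: insert 32 -> lo=[4, 18, 21] (size 3, max 21) hi=[22, 32] (size 2, min 22) -> median=21

Answer: 21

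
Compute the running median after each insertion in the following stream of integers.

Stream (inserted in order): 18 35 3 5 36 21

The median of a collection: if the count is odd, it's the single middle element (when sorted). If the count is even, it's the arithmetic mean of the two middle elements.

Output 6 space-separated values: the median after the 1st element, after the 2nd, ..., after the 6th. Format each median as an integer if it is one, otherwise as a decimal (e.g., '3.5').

Answer: 18 26.5 18 11.5 18 19.5

Derivation:
Step 1: insert 18 -> lo=[18] (size 1, max 18) hi=[] (size 0) -> median=18
Step 2: insert 35 -> lo=[18] (size 1, max 18) hi=[35] (size 1, min 35) -> median=26.5
Step 3: insert 3 -> lo=[3, 18] (size 2, max 18) hi=[35] (size 1, min 35) -> median=18
Step 4: insert 5 -> lo=[3, 5] (size 2, max 5) hi=[18, 35] (size 2, min 18) -> median=11.5
Step 5: insert 36 -> lo=[3, 5, 18] (size 3, max 18) hi=[35, 36] (size 2, min 35) -> median=18
Step 6: insert 21 -> lo=[3, 5, 18] (size 3, max 18) hi=[21, 35, 36] (size 3, min 21) -> median=19.5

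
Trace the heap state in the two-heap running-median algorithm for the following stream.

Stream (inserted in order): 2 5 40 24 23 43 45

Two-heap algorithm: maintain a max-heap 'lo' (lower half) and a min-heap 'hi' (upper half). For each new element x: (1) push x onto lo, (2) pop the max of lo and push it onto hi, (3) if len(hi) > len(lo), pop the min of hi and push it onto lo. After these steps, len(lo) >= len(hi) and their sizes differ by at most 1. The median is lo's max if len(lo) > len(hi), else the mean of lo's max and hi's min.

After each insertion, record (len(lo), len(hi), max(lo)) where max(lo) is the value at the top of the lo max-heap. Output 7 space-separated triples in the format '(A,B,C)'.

Answer: (1,0,2) (1,1,2) (2,1,5) (2,2,5) (3,2,23) (3,3,23) (4,3,24)

Derivation:
Step 1: insert 2 -> lo=[2] hi=[] -> (len(lo)=1, len(hi)=0, max(lo)=2)
Step 2: insert 5 -> lo=[2] hi=[5] -> (len(lo)=1, len(hi)=1, max(lo)=2)
Step 3: insert 40 -> lo=[2, 5] hi=[40] -> (len(lo)=2, len(hi)=1, max(lo)=5)
Step 4: insert 24 -> lo=[2, 5] hi=[24, 40] -> (len(lo)=2, len(hi)=2, max(lo)=5)
Step 5: insert 23 -> lo=[2, 5, 23] hi=[24, 40] -> (len(lo)=3, len(hi)=2, max(lo)=23)
Step 6: insert 43 -> lo=[2, 5, 23] hi=[24, 40, 43] -> (len(lo)=3, len(hi)=3, max(lo)=23)
Step 7: insert 45 -> lo=[2, 5, 23, 24] hi=[40, 43, 45] -> (len(lo)=4, len(hi)=3, max(lo)=24)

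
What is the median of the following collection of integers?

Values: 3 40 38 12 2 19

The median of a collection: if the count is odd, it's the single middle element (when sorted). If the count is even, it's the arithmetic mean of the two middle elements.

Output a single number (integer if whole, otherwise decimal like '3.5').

Step 1: insert 3 -> lo=[3] (size 1, max 3) hi=[] (size 0) -> median=3
Step 2: insert 40 -> lo=[3] (size 1, max 3) hi=[40] (size 1, min 40) -> median=21.5
Step 3: insert 38 -> lo=[3, 38] (size 2, max 38) hi=[40] (size 1, min 40) -> median=38
Step 4: insert 12 -> lo=[3, 12] (size 2, max 12) hi=[38, 40] (size 2, min 38) -> median=25
Step 5: insert 2 -> lo=[2, 3, 12] (size 3, max 12) hi=[38, 40] (size 2, min 38) -> median=12
Step 6: insert 19 -> lo=[2, 3, 12] (size 3, max 12) hi=[19, 38, 40] (size 3, min 19) -> median=15.5

Answer: 15.5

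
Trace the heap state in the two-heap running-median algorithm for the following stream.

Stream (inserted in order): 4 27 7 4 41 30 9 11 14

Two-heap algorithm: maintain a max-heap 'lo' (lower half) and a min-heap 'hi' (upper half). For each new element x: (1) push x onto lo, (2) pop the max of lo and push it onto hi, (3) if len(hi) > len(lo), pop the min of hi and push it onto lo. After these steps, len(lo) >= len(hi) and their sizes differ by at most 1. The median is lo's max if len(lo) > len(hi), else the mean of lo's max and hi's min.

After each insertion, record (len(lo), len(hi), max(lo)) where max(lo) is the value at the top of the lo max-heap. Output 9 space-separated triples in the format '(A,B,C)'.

Step 1: insert 4 -> lo=[4] hi=[] -> (len(lo)=1, len(hi)=0, max(lo)=4)
Step 2: insert 27 -> lo=[4] hi=[27] -> (len(lo)=1, len(hi)=1, max(lo)=4)
Step 3: insert 7 -> lo=[4, 7] hi=[27] -> (len(lo)=2, len(hi)=1, max(lo)=7)
Step 4: insert 4 -> lo=[4, 4] hi=[7, 27] -> (len(lo)=2, len(hi)=2, max(lo)=4)
Step 5: insert 41 -> lo=[4, 4, 7] hi=[27, 41] -> (len(lo)=3, len(hi)=2, max(lo)=7)
Step 6: insert 30 -> lo=[4, 4, 7] hi=[27, 30, 41] -> (len(lo)=3, len(hi)=3, max(lo)=7)
Step 7: insert 9 -> lo=[4, 4, 7, 9] hi=[27, 30, 41] -> (len(lo)=4, len(hi)=3, max(lo)=9)
Step 8: insert 11 -> lo=[4, 4, 7, 9] hi=[11, 27, 30, 41] -> (len(lo)=4, len(hi)=4, max(lo)=9)
Step 9: insert 14 -> lo=[4, 4, 7, 9, 11] hi=[14, 27, 30, 41] -> (len(lo)=5, len(hi)=4, max(lo)=11)

Answer: (1,0,4) (1,1,4) (2,1,7) (2,2,4) (3,2,7) (3,3,7) (4,3,9) (4,4,9) (5,4,11)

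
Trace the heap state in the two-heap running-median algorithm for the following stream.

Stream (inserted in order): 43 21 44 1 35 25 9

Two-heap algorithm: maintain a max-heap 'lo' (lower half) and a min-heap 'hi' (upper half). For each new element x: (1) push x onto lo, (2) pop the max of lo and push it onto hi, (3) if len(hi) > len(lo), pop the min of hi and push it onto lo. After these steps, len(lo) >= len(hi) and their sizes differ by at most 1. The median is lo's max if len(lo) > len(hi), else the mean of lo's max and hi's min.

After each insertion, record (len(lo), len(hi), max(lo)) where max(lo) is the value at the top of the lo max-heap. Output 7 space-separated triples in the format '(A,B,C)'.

Answer: (1,0,43) (1,1,21) (2,1,43) (2,2,21) (3,2,35) (3,3,25) (4,3,25)

Derivation:
Step 1: insert 43 -> lo=[43] hi=[] -> (len(lo)=1, len(hi)=0, max(lo)=43)
Step 2: insert 21 -> lo=[21] hi=[43] -> (len(lo)=1, len(hi)=1, max(lo)=21)
Step 3: insert 44 -> lo=[21, 43] hi=[44] -> (len(lo)=2, len(hi)=1, max(lo)=43)
Step 4: insert 1 -> lo=[1, 21] hi=[43, 44] -> (len(lo)=2, len(hi)=2, max(lo)=21)
Step 5: insert 35 -> lo=[1, 21, 35] hi=[43, 44] -> (len(lo)=3, len(hi)=2, max(lo)=35)
Step 6: insert 25 -> lo=[1, 21, 25] hi=[35, 43, 44] -> (len(lo)=3, len(hi)=3, max(lo)=25)
Step 7: insert 9 -> lo=[1, 9, 21, 25] hi=[35, 43, 44] -> (len(lo)=4, len(hi)=3, max(lo)=25)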